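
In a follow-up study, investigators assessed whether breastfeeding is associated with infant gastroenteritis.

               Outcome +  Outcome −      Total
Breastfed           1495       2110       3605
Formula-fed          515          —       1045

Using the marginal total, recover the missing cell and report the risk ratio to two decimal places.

0.84

The missing cell is in the unexposed row: 1045 − 515 = 530.
So a = 1495, b = 2110, c = 515, d = 530.
RR = [a/(a+b)] / [c/(c+d)] = (1495/3605) / (515/1045) = 0.41470/0.49282 = 0.84148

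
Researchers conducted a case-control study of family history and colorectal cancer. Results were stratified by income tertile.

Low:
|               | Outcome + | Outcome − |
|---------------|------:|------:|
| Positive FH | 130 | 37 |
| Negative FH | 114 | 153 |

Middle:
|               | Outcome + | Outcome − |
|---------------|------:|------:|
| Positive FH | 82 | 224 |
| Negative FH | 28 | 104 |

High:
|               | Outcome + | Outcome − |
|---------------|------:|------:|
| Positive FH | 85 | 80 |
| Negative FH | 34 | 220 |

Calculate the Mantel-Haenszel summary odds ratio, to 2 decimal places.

OR_MH = Σ(aᵢdᵢ/nᵢ) / Σ(bᵢcᵢ/nᵢ), where nᵢ is the stratum total.
Stratum 1 (Low): n = 434; a·d/n = 130·153/434 = 45.8295; b·c/n = 37·114/434 = 9.7189
Stratum 2 (Middle): n = 438; a·d/n = 82·104/438 = 19.4703; b·c/n = 224·28/438 = 14.3196
Stratum 3 (High): n = 419; a·d/n = 85·220/419 = 44.6301; b·c/n = 80·34/419 = 6.4916
OR_MH = (45.8295 + 19.4703 + 44.6301) / (9.7189 + 14.3196 + 6.4916) = 109.9299 / 30.5302 = 3.60070

3.60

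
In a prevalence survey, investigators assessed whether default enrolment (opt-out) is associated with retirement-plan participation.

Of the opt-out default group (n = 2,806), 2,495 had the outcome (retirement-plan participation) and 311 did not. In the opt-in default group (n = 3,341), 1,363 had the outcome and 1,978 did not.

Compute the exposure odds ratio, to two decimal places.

11.64

From the description: a = 2495, b = 311, c = 1363, d = 1978.
OR = (a·d)/(b·c) = (2495 × 1978) / (311 × 1363) = 4935110 / 423893 = 11.64235
The odds of retirement-plan participation are about 11.64 times as high in the opt-out default group.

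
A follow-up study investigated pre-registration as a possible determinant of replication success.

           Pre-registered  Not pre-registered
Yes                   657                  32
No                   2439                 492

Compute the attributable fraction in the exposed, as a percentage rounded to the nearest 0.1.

71.2

Reading the table with exposure as columns: a = 657 (Pre-registered, case), b = 2439 (Pre-registered, non-case), c = 32 (Not pre-registered, case), d = 492.
Risk in exposed = 657/3096 = 0.21221; risk in unexposed = 32/524 = 0.06107.
RR = 0.21221/0.06107 = 3.47493
AR% = (RR − 1)/RR × 100 = (3.47493 − 1)/3.47493 × 100 = 71.2224%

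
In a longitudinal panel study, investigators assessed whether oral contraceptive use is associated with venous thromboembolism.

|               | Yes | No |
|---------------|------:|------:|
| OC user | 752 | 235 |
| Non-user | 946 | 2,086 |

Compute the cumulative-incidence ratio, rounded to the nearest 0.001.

Cells: a = 752, b = 235, c = 946, d = 2086.
Risk in exposed = 752/987 = 0.76190; risk in unexposed = 946/3032 = 0.31201.
RR = 0.76190 / 0.31201 = 2.44196
The risk among the exposed is 2.44 times that among the unexposed.

2.442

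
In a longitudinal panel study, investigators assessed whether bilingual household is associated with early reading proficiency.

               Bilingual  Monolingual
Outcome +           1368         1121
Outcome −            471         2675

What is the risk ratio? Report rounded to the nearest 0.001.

2.519

Reading the table with exposure as columns: a = 1368 (Bilingual, case), b = 471 (Bilingual, non-case), c = 1121 (Monolingual, case), d = 2675.
Risk in exposed = 1368/1839 = 0.74388; risk in unexposed = 1121/3796 = 0.29531.
RR = 0.74388 / 0.29531 = 2.51898
The risk among the exposed is 2.52 times that among the unexposed.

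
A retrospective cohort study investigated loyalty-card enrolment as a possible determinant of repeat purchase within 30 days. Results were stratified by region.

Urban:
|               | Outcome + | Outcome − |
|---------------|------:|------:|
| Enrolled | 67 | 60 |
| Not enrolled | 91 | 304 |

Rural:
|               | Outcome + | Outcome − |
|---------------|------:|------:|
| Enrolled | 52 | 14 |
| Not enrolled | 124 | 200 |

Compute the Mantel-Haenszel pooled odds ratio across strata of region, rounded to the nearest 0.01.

OR_MH = Σ(aᵢdᵢ/nᵢ) / Σ(bᵢcᵢ/nᵢ), where nᵢ is the stratum total.
Stratum 1 (Urban): n = 522; a·d/n = 67·304/522 = 39.0192; b·c/n = 60·91/522 = 10.4598
Stratum 2 (Rural): n = 390; a·d/n = 52·200/390 = 26.6667; b·c/n = 14·124/390 = 4.4513
OR_MH = (39.0192 + 26.6667) / (10.4598 + 4.4513) = 65.6858 / 14.9111 = 4.40518

4.41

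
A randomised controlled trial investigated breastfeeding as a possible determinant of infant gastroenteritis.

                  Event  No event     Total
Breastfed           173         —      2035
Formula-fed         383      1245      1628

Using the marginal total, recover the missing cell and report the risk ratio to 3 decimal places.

0.361

The missing cell is in the exposed row: 2035 − 173 = 1862.
So a = 173, b = 1862, c = 383, d = 1245.
RR = [a/(a+b)] / [c/(c+d)] = (173/2035) / (383/1628) = 0.08501/0.23526 = 0.36136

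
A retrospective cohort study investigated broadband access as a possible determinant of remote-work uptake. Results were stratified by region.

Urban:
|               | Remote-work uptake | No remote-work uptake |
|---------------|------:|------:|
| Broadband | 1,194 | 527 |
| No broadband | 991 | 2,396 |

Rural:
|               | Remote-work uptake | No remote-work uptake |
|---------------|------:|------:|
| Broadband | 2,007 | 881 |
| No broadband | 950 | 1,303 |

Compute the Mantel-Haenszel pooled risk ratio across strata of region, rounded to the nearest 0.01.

RR_MH = Σ(aᵢ·n₀ᵢ/nᵢ) / Σ(cᵢ·n₁ᵢ/nᵢ), with n₁ᵢ = aᵢ+bᵢ (exposed), n₀ᵢ = cᵢ+dᵢ (unexposed), nᵢ = n₁ᵢ+n₀ᵢ.
Stratum 1 (Urban): n₁ = 1721, n₀ = 3387, n = 5108; a·n₀/n = 1194·3387/5108 = 791.7146; c·n₁/n = 991·1721/5108 = 333.8902
Stratum 2 (Rural): n₁ = 2888, n₀ = 2253, n = 5141; a·n₀/n = 2007·2253/5141 = 879.5509; c·n₁/n = 950·2888/5141 = 533.6705
RR_MH = (791.7146 + 879.5509) / (333.8902 + 533.6705) = 1671.2654 / 867.5607 = 1.92640

1.93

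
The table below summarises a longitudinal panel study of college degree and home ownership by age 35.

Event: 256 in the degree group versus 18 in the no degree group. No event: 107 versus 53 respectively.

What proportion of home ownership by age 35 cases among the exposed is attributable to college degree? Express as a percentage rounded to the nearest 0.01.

64.05

From the description: a = 256, b = 107, c = 18, d = 53.
Risk in exposed = 256/363 = 0.70523; risk in unexposed = 18/71 = 0.25352.
RR = 0.70523/0.25352 = 2.78176
AR% = (RR − 1)/RR × 100 = (2.78176 − 1)/2.78176 × 100 = 64.0515%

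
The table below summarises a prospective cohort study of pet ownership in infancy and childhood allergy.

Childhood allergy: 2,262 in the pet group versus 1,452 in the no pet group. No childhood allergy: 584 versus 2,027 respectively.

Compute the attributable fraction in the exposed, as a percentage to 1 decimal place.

47.5

From the description: a = 2262, b = 584, c = 1452, d = 2027.
Risk in exposed = 2262/2846 = 0.79480; risk in unexposed = 1452/3479 = 0.41736.
RR = 0.79480/0.41736 = 1.90434
AR% = (RR − 1)/RR × 100 = (1.90434 − 1)/1.90434 × 100 = 47.4885%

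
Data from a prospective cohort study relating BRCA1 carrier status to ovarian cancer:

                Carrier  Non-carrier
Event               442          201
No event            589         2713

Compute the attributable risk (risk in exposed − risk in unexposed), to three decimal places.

0.360

Reading the table with exposure as columns: a = 442 (Carrier, case), b = 589 (Carrier, non-case), c = 201 (Non-carrier, case), d = 2713.
Risk in exposed = 442/1031 = 0.428710; risk in unexposed = 201/2914 = 0.068977.
Risk difference = 0.428710 − 0.068977 = 0.359733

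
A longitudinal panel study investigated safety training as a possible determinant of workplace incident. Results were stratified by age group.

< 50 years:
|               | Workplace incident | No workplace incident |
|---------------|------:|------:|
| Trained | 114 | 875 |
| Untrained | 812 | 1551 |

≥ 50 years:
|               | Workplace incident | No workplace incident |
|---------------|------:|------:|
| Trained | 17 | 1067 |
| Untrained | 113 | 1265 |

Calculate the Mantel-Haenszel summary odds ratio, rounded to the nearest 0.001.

0.236

OR_MH = Σ(aᵢdᵢ/nᵢ) / Σ(bᵢcᵢ/nᵢ), where nᵢ is the stratum total.
Stratum 1 (< 50 years): n = 3352; a·d/n = 114·1551/3352 = 52.7488; b·c/n = 875·812/3352 = 211.9630
Stratum 2 (≥ 50 years): n = 2462; a·d/n = 17·1265/2462 = 8.7348; b·c/n = 1067·113/2462 = 48.9728
OR_MH = (52.7488 + 8.7348) / (211.9630 + 48.9728) = 61.4836 / 260.9358 = 0.23563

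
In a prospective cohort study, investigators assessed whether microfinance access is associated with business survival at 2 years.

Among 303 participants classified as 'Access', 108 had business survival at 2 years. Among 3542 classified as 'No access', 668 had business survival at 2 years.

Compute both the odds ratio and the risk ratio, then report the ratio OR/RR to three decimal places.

From the description: a = 108, b = 195, c = 668, d = 2874.
OR = (108·2874)/(195·668) = 310392/130260 = 2.38287
Risk in exposed = 108/303 = 0.35644; risk in unexposed = 668/3542 = 0.18859; RR = 1.88996
OR/RR = 2.38287 / 1.88996 = 1.26080
The outcome is not rare, so the OR lies further from 1 than the RR.

1.261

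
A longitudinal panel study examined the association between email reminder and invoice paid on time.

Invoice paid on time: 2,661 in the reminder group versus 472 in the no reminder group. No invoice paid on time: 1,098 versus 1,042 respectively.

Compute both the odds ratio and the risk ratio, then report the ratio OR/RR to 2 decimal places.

From the description: a = 2661, b = 1098, c = 472, d = 1042.
OR = (2661·1042)/(1098·472) = 2772762/518256 = 5.35018
Risk in exposed = 2661/3759 = 0.70790; risk in unexposed = 472/1514 = 0.31176; RR = 2.27068
OR/RR = 5.35018 / 2.27068 = 2.35620
The outcome is not rare, so the OR lies further from 1 than the RR.

2.36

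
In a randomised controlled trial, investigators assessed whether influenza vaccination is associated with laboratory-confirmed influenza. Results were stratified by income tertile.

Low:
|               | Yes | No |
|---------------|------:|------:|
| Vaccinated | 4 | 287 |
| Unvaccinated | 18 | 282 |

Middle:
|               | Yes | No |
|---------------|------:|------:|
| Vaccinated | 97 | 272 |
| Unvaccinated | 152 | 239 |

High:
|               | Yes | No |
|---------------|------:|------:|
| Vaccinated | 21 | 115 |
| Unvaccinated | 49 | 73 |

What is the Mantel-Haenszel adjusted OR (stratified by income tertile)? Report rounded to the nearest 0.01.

0.45

OR_MH = Σ(aᵢdᵢ/nᵢ) / Σ(bᵢcᵢ/nᵢ), where nᵢ is the stratum total.
Stratum 1 (Low): n = 591; a·d/n = 4·282/591 = 1.9086; b·c/n = 287·18/591 = 8.7411
Stratum 2 (Middle): n = 760; a·d/n = 97·239/760 = 30.5039; b·c/n = 272·152/760 = 54.4000
Stratum 3 (High): n = 258; a·d/n = 21·73/258 = 5.9419; b·c/n = 115·49/258 = 21.8411
OR_MH = (1.9086 + 30.5039 + 5.9419) / (8.7411 + 54.4000 + 21.8411) = 38.3544 / 84.9822 = 0.45132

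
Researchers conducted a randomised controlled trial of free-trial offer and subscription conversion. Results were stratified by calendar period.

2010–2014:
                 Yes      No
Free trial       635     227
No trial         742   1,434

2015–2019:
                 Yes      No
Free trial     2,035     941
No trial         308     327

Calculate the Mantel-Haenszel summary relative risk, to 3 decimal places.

1.750

RR_MH = Σ(aᵢ·n₀ᵢ/nᵢ) / Σ(cᵢ·n₁ᵢ/nᵢ), with n₁ᵢ = aᵢ+bᵢ (exposed), n₀ᵢ = cᵢ+dᵢ (unexposed), nᵢ = n₁ᵢ+n₀ᵢ.
Stratum 1 (2010–2014): n₁ = 862, n₀ = 2176, n = 3038; a·n₀/n = 635·2176/3038 = 454.8255; c·n₁/n = 742·862/3038 = 210.5346
Stratum 2 (2015–2019): n₁ = 2976, n₀ = 635, n = 3611; a·n₀/n = 2035·635/3611 = 357.8579; c·n₁/n = 308·2976/3611 = 253.8377
RR_MH = (454.8255 + 357.8579) / (210.5346 + 253.8377) = 812.6835 / 464.3723 = 1.75007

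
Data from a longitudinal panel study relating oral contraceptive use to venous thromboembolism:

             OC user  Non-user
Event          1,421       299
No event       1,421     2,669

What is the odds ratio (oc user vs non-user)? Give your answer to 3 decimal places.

Reading the table with exposure as columns: a = 1421 (OC user, case), b = 1421 (OC user, non-case), c = 299 (Non-user, case), d = 2669.
OR = (a·d)/(b·c) = (1421 × 2669) / (1421 × 299) = 3792649 / 424879 = 8.92642
The odds of venous thromboembolism are about 8.93 times as high in the oc user group.

8.926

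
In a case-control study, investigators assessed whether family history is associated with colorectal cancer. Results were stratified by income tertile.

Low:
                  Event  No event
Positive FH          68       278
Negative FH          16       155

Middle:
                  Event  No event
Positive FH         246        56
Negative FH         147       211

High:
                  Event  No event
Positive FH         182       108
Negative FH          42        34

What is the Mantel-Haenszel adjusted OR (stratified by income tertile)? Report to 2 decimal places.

OR_MH = Σ(aᵢdᵢ/nᵢ) / Σ(bᵢcᵢ/nᵢ), where nᵢ is the stratum total.
Stratum 1 (Low): n = 517; a·d/n = 68·155/517 = 20.3868; b·c/n = 278·16/517 = 8.6035
Stratum 2 (Middle): n = 660; a·d/n = 246·211/660 = 78.6455; b·c/n = 56·147/660 = 12.4727
Stratum 3 (High): n = 366; a·d/n = 182·34/366 = 16.9071; b·c/n = 108·42/366 = 12.3934
OR_MH = (20.3868 + 78.6455 + 16.9071) / (8.6035 + 12.4727 + 12.3934) = 115.9394 / 33.4697 = 3.46402

3.46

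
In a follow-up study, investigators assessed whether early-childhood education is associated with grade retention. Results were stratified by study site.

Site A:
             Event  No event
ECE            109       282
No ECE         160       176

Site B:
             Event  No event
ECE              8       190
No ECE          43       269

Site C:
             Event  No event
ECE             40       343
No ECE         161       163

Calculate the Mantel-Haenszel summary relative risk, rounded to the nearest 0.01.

RR_MH = Σ(aᵢ·n₀ᵢ/nᵢ) / Σ(cᵢ·n₁ᵢ/nᵢ), with n₁ᵢ = aᵢ+bᵢ (exposed), n₀ᵢ = cᵢ+dᵢ (unexposed), nᵢ = n₁ᵢ+n₀ᵢ.
Stratum 1 (Site A): n₁ = 391, n₀ = 336, n = 727; a·n₀/n = 109·336/727 = 50.3769; c·n₁/n = 160·391/727 = 86.0523
Stratum 2 (Site B): n₁ = 198, n₀ = 312, n = 510; a·n₀/n = 8·312/510 = 4.8941; c·n₁/n = 43·198/510 = 16.6941
Stratum 3 (Site C): n₁ = 383, n₀ = 324, n = 707; a·n₀/n = 40·324/707 = 18.3310; c·n₁/n = 161·383/707 = 87.2178
RR_MH = (50.3769 + 4.8941 + 18.3310) / (86.0523 + 16.6941 + 87.2178) = 73.6020 / 189.9642 = 0.38745

0.39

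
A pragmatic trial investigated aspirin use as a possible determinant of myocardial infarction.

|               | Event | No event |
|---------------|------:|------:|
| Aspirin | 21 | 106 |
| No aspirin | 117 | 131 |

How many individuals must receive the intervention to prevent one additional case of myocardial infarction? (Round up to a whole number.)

Risk in treated group = 21/127 = 0.16535; risk in control = 117/248 = 0.47177.
Absolute risk reduction = 0.47177 − 0.16535 = 0.30642
NNT = 1 / ARR = 1 / 0.30642 = 3.263 → round up → 4

4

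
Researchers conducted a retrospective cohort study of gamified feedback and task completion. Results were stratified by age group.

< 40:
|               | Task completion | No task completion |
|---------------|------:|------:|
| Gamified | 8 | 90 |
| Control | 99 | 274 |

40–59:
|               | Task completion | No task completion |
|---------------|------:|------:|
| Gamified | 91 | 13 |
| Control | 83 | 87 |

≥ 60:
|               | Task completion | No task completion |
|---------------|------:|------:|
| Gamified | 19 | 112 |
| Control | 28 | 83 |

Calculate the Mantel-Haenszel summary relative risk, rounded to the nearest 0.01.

1.06

RR_MH = Σ(aᵢ·n₀ᵢ/nᵢ) / Σ(cᵢ·n₁ᵢ/nᵢ), with n₁ᵢ = aᵢ+bᵢ (exposed), n₀ᵢ = cᵢ+dᵢ (unexposed), nᵢ = n₁ᵢ+n₀ᵢ.
Stratum 1 (< 40): n₁ = 98, n₀ = 373, n = 471; a·n₀/n = 8·373/471 = 6.3355; c·n₁/n = 99·98/471 = 20.5987
Stratum 2 (40–59): n₁ = 104, n₀ = 170, n = 274; a·n₀/n = 91·170/274 = 56.4599; c·n₁/n = 83·104/274 = 31.5036
Stratum 3 (≥ 60): n₁ = 131, n₀ = 111, n = 242; a·n₀/n = 19·111/242 = 8.7149; c·n₁/n = 28·131/242 = 15.1570
RR_MH = (6.3355 + 56.4599 + 8.7149) / (20.5987 + 31.5036 + 15.1570) = 71.5102 / 67.2594 = 1.06320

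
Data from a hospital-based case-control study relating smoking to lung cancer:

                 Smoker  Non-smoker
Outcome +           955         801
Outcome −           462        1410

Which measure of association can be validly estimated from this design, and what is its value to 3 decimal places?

Reading the table with exposure as columns: a = 955 (Smoker, case), b = 462 (Smoker, non-case), c = 801 (Non-smoker, case), d = 1410.
This is a hospital-based case-control study: participants were sampled on outcome status, so risks in the source population cannot be estimated directly — relative risk is not valid here. The odds ratio is the appropriate measure.
OR = (a·d)/(b·c) = (955 × 1410) / (462 × 801) = 1346550 / 370062 = 3.63871

3.639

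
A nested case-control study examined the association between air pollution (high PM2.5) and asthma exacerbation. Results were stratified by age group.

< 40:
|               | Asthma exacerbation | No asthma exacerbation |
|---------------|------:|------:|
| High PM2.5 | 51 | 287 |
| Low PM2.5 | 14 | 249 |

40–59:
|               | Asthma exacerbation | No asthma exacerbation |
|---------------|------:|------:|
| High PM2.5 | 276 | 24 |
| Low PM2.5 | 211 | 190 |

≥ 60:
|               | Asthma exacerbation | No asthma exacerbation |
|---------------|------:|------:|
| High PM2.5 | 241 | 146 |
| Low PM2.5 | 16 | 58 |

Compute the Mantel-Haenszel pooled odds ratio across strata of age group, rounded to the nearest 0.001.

6.653

OR_MH = Σ(aᵢdᵢ/nᵢ) / Σ(bᵢcᵢ/nᵢ), where nᵢ is the stratum total.
Stratum 1 (< 40): n = 601; a·d/n = 51·249/601 = 21.1298; b·c/n = 287·14/601 = 6.6855
Stratum 2 (40–59): n = 701; a·d/n = 276·190/701 = 74.8074; b·c/n = 24·211/701 = 7.2240
Stratum 3 (≥ 60): n = 461; a·d/n = 241·58/461 = 30.3210; b·c/n = 146·16/461 = 5.0672
OR_MH = (21.1298 + 74.8074 + 30.3210) / (6.6855 + 7.2240 + 5.0672) = 126.2582 / 18.9767 = 6.65332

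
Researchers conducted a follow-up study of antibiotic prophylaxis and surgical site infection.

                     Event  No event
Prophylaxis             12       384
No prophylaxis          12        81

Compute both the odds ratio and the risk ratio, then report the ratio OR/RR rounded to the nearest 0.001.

Cells: a = 12, b = 384, c = 12, d = 81.
OR = (12·81)/(384·12) = 972/4608 = 0.21094
Risk in exposed = 12/396 = 0.03030; risk in unexposed = 12/93 = 0.12903; RR = 0.23485
OR/RR = 0.21094 / 0.23485 = 0.89819
The outcome is not rare, so the OR lies further from 1 than the RR.

0.898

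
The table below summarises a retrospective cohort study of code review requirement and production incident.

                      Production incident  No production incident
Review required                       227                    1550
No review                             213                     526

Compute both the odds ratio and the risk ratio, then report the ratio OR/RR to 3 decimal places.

Cells: a = 227, b = 1550, c = 213, d = 526.
OR = (227·526)/(1550·213) = 119402/330150 = 0.36166
Risk in exposed = 227/1777 = 0.12774; risk in unexposed = 213/739 = 0.28823; RR = 0.44320
OR/RR = 0.36166 / 0.44320 = 0.81601
The outcome is not rare, so the OR lies further from 1 than the RR.

0.816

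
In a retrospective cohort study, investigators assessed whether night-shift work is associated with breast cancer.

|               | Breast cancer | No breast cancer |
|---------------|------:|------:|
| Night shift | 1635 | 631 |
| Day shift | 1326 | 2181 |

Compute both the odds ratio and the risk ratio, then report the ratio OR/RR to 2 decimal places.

2.23

Cells: a = 1635, b = 631, c = 1326, d = 2181.
OR = (1635·2181)/(631·1326) = 3565935/836706 = 4.26187
Risk in exposed = 1635/2266 = 0.72154; risk in unexposed = 1326/3507 = 0.37810; RR = 1.90832
OR/RR = 4.26187 / 1.90832 = 2.23332
The outcome is not rare, so the OR lies further from 1 than the RR.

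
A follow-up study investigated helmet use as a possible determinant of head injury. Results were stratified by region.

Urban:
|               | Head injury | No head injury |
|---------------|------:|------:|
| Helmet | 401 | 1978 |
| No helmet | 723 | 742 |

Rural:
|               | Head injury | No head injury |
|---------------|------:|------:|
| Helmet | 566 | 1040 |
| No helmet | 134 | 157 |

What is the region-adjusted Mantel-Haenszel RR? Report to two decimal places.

0.43

RR_MH = Σ(aᵢ·n₀ᵢ/nᵢ) / Σ(cᵢ·n₁ᵢ/nᵢ), with n₁ᵢ = aᵢ+bᵢ (exposed), n₀ᵢ = cᵢ+dᵢ (unexposed), nᵢ = n₁ᵢ+n₀ᵢ.
Stratum 1 (Urban): n₁ = 2379, n₀ = 1465, n = 3844; a·n₀/n = 401·1465/3844 = 152.8265; c·n₁/n = 723·2379/3844 = 447.4550
Stratum 2 (Rural): n₁ = 1606, n₀ = 291, n = 1897; a·n₀/n = 566·291/1897 = 86.8245; c·n₁/n = 134·1606/1897 = 113.4444
RR_MH = (152.8265 + 86.8245) / (447.4550 + 113.4444) = 239.6509 / 560.8994 = 0.42726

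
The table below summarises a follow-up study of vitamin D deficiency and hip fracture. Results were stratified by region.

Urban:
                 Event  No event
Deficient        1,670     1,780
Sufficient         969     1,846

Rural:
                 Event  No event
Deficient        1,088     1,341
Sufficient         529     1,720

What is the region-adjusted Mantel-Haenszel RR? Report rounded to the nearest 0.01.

RR_MH = Σ(aᵢ·n₀ᵢ/nᵢ) / Σ(cᵢ·n₁ᵢ/nᵢ), with n₁ᵢ = aᵢ+bᵢ (exposed), n₀ᵢ = cᵢ+dᵢ (unexposed), nᵢ = n₁ᵢ+n₀ᵢ.
Stratum 1 (Urban): n₁ = 3450, n₀ = 2815, n = 6265; a·n₀/n = 1670·2815/6265 = 750.3671; c·n₁/n = 969·3450/6265 = 533.6073
Stratum 2 (Rural): n₁ = 2429, n₀ = 2249, n = 4678; a·n₀/n = 1088·2249/4678 = 523.0680; c·n₁/n = 529·2429/4678 = 274.6774
RR_MH = (750.3671 + 523.0680) / (533.6073 + 274.6774) = 1273.4351 / 808.2848 = 1.57548

1.58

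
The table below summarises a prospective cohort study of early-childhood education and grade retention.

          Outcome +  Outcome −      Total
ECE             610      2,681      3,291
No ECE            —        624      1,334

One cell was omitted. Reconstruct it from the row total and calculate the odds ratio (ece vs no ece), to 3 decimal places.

0.200

The missing cell is in the unexposed row: 1334 − 624 = 710.
So a = 610, b = 2681, c = 710, d = 624.
OR = (a·d)/(b·c) = (610 × 624) / (2681 × 710) = 380640 / 1903510 = 0.19997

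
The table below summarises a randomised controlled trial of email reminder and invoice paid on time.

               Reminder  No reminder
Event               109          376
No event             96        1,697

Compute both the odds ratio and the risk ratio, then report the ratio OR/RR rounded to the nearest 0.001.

1.748

Reading the table with exposure as columns: a = 109 (Reminder, case), b = 96 (Reminder, non-case), c = 376 (No reminder, case), d = 1697.
OR = (109·1697)/(96·376) = 184973/36096 = 5.12447
Risk in exposed = 109/205 = 0.53171; risk in unexposed = 376/2073 = 0.18138; RR = 2.93146
OR/RR = 5.12447 / 2.93146 = 1.74810
The outcome is not rare, so the OR lies further from 1 than the RR.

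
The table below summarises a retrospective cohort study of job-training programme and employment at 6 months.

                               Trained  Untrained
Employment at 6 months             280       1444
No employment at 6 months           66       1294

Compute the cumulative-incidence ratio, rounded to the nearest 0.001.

Reading the table with exposure as columns: a = 280 (Trained, case), b = 66 (Trained, non-case), c = 1444 (Untrained, case), d = 1294.
Risk in exposed = 280/346 = 0.80925; risk in unexposed = 1444/2738 = 0.52739.
RR = 0.80925 / 0.52739 = 1.53443
The risk among the exposed is 1.53 times that among the unexposed.

1.534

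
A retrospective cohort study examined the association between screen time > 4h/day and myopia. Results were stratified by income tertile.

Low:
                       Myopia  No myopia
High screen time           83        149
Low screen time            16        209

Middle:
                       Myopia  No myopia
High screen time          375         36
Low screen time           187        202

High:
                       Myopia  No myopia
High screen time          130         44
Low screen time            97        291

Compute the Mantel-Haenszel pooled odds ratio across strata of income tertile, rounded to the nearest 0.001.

OR_MH = Σ(aᵢdᵢ/nᵢ) / Σ(bᵢcᵢ/nᵢ), where nᵢ is the stratum total.
Stratum 1 (Low): n = 457; a·d/n = 83·209/457 = 37.9584; b·c/n = 149·16/457 = 5.2166
Stratum 2 (Middle): n = 800; a·d/n = 375·202/800 = 94.6875; b·c/n = 36·187/800 = 8.4150
Stratum 3 (High): n = 562; a·d/n = 130·291/562 = 67.3132; b·c/n = 44·97/562 = 7.5943
OR_MH = (37.9584 + 94.6875 + 67.3132) / (5.2166 + 8.4150 + 7.5943) = 199.9591 / 21.2259 = 9.42051

9.421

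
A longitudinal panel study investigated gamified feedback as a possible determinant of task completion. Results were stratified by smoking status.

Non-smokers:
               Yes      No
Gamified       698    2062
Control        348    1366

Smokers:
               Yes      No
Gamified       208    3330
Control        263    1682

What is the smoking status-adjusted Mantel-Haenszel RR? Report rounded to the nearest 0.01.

0.89

RR_MH = Σ(aᵢ·n₀ᵢ/nᵢ) / Σ(cᵢ·n₁ᵢ/nᵢ), with n₁ᵢ = aᵢ+bᵢ (exposed), n₀ᵢ = cᵢ+dᵢ (unexposed), nᵢ = n₁ᵢ+n₀ᵢ.
Stratum 1 (Non-smokers): n₁ = 2760, n₀ = 1714, n = 4474; a·n₀/n = 698·1714/4474 = 267.4055; c·n₁/n = 348·2760/4474 = 214.6804
Stratum 2 (Smokers): n₁ = 3538, n₀ = 1945, n = 5483; a·n₀/n = 208·1945/5483 = 73.7844; c·n₁/n = 263·3538/5483 = 169.7053
RR_MH = (267.4055 + 73.7844) / (214.6804 + 169.7053) = 341.1899 / 384.3856 = 0.88762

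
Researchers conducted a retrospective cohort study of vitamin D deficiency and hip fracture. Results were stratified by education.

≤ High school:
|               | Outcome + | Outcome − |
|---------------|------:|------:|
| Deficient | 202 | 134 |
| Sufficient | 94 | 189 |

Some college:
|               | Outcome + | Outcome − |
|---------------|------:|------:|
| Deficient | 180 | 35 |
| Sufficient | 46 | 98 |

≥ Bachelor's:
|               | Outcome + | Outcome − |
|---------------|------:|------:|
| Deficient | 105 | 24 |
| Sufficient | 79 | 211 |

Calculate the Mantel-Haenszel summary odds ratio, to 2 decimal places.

OR_MH = Σ(aᵢdᵢ/nᵢ) / Σ(bᵢcᵢ/nᵢ), where nᵢ is the stratum total.
Stratum 1 (≤ High school): n = 619; a·d/n = 202·189/619 = 61.6769; b·c/n = 134·94/619 = 20.3489
Stratum 2 (Some college): n = 359; a·d/n = 180·98/359 = 49.1365; b·c/n = 35·46/359 = 4.4847
Stratum 3 (≥ Bachelor's): n = 419; a·d/n = 105·211/419 = 52.8759; b·c/n = 24·79/419 = 4.5251
OR_MH = (61.6769 + 49.1365 + 52.8759) / (20.3489 + 4.4847 + 4.5251) = 163.6893 / 29.3587 = 5.57550

5.58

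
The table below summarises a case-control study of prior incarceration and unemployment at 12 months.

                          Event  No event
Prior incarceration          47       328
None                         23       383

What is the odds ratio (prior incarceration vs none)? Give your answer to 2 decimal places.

2.39

Cells: a = 47, b = 328, c = 23, d = 383.
OR = (a·d)/(b·c) = (47 × 383) / (328 × 23) = 18001 / 7544 = 2.38613
The odds of unemployment at 12 months are about 2.39 times as high in the prior incarceration group.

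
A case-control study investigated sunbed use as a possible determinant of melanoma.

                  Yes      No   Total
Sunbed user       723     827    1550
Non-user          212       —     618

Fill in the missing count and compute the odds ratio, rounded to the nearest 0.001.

The missing cell is in the unexposed row: 618 − 212 = 406.
So a = 723, b = 827, c = 212, d = 406.
OR = (a·d)/(b·c) = (723 × 406) / (827 × 212) = 293538 / 175324 = 1.67426

1.674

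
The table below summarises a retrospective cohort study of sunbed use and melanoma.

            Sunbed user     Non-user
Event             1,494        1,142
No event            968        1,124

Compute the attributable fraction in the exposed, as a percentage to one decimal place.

16.9

Reading the table with exposure as columns: a = 1494 (Sunbed user, case), b = 968 (Sunbed user, non-case), c = 1142 (Non-user, case), d = 1124.
Risk in exposed = 1494/2462 = 0.60682; risk in unexposed = 1142/2266 = 0.50397.
RR = 0.60682/0.50397 = 1.20408
AR% = (RR − 1)/RR × 100 = (1.20408 − 1)/1.20408 × 100 = 16.9492%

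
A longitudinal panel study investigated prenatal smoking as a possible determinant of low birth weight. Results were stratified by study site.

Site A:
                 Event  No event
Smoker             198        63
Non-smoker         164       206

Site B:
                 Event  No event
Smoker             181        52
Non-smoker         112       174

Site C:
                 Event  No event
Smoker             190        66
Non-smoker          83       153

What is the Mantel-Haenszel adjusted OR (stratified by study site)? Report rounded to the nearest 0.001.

4.761

OR_MH = Σ(aᵢdᵢ/nᵢ) / Σ(bᵢcᵢ/nᵢ), where nᵢ is the stratum total.
Stratum 1 (Site A): n = 631; a·d/n = 198·206/631 = 64.6403; b·c/n = 63·164/631 = 16.3740
Stratum 2 (Site B): n = 519; a·d/n = 181·174/519 = 60.6821; b·c/n = 52·112/519 = 11.2216
Stratum 3 (Site C): n = 492; a·d/n = 190·153/492 = 59.0854; b·c/n = 66·83/492 = 11.1341
OR_MH = (64.6403 + 60.6821 + 59.0854) / (16.3740 + 11.2216 + 11.1341) = 184.4077 / 38.7297 = 4.76140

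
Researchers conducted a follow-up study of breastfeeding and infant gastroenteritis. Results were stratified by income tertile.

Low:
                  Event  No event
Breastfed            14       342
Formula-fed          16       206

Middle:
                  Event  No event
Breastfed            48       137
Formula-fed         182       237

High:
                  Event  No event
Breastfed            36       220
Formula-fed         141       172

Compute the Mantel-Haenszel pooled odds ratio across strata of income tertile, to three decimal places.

OR_MH = Σ(aᵢdᵢ/nᵢ) / Σ(bᵢcᵢ/nᵢ), where nᵢ is the stratum total.
Stratum 1 (Low): n = 578; a·d/n = 14·206/578 = 4.9896; b·c/n = 342·16/578 = 9.4671
Stratum 2 (Middle): n = 604; a·d/n = 48·237/604 = 18.8344; b·c/n = 137·182/604 = 41.2815
Stratum 3 (High): n = 569; a·d/n = 36·172/569 = 10.8822; b·c/n = 220·141/569 = 54.5167
OR_MH = (4.9896 + 18.8344 + 10.8822) / (9.4671 + 41.2815 + 54.5167) = 34.7063 / 105.2653 = 0.32970

0.330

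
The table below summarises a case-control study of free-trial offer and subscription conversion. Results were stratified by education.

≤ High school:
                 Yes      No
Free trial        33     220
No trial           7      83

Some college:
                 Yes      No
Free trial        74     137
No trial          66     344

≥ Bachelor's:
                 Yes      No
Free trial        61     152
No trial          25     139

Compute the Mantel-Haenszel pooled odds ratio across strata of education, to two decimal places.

OR_MH = Σ(aᵢdᵢ/nᵢ) / Σ(bᵢcᵢ/nᵢ), where nᵢ is the stratum total.
Stratum 1 (≤ High school): n = 343; a·d/n = 33·83/343 = 7.9854; b·c/n = 220·7/343 = 4.4898
Stratum 2 (Some college): n = 621; a·d/n = 74·344/621 = 40.9919; b·c/n = 137·66/621 = 14.5604
Stratum 3 (≥ Bachelor's): n = 377; a·d/n = 61·139/377 = 22.4907; b·c/n = 152·25/377 = 10.0796
OR_MH = (7.9854 + 40.9919 + 22.4907) / (4.4898 + 14.5604 + 10.0796) = 71.4681 / 29.1298 = 2.45344

2.45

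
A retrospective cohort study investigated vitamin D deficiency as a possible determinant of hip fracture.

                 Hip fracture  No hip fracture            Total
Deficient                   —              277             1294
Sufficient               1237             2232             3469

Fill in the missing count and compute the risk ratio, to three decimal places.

The missing cell is in the exposed row: 1294 − 277 = 1017.
So a = 1017, b = 277, c = 1237, d = 2232.
RR = [a/(a+b)] / [c/(c+d)] = (1017/1294) / (1237/3469) = 0.78594/0.35659 = 2.20405

2.204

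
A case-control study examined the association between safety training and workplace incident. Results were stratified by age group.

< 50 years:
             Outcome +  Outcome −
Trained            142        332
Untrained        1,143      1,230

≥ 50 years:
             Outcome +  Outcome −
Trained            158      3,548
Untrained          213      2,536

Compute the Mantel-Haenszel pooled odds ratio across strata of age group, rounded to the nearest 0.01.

OR_MH = Σ(aᵢdᵢ/nᵢ) / Σ(bᵢcᵢ/nᵢ), where nᵢ is the stratum total.
Stratum 1 (< 50 years): n = 2847; a·d/n = 142·1230/2847 = 61.3488; b·c/n = 332·1143/2847 = 133.2898
Stratum 2 (≥ 50 years): n = 6455; a·d/n = 158·2536/6455 = 62.0741; b·c/n = 3548·213/6455 = 117.0758
OR_MH = (61.3488 + 62.0741) / (133.2898 + 117.0758) = 123.4228 / 250.3655 = 0.49297

0.49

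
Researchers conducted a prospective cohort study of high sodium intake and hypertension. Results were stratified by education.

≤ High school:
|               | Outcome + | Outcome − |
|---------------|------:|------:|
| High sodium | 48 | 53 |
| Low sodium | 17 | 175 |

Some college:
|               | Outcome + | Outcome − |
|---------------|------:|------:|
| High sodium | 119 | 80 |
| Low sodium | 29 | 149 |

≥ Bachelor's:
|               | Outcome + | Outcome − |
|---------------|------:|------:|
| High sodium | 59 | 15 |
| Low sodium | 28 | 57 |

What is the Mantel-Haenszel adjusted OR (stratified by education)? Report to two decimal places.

8.16

OR_MH = Σ(aᵢdᵢ/nᵢ) / Σ(bᵢcᵢ/nᵢ), where nᵢ is the stratum total.
Stratum 1 (≤ High school): n = 293; a·d/n = 48·175/293 = 28.6689; b·c/n = 53·17/293 = 3.0751
Stratum 2 (Some college): n = 377; a·d/n = 119·149/377 = 47.0318; b·c/n = 80·29/377 = 6.1538
Stratum 3 (≥ Bachelor's): n = 159; a·d/n = 59·57/159 = 21.1509; b·c/n = 15·28/159 = 2.6415
OR_MH = (28.6689 + 47.0318 + 21.1509) / (3.0751 + 6.1538 + 2.6415) = 96.8517 / 11.8704 = 8.15907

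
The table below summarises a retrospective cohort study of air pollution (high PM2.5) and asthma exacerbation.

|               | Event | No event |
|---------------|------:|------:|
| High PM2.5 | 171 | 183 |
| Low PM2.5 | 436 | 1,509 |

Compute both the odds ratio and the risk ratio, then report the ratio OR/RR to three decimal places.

1.501

Cells: a = 171, b = 183, c = 436, d = 1509.
OR = (171·1509)/(183·436) = 258039/79788 = 3.23406
Risk in exposed = 171/354 = 0.48305; risk in unexposed = 436/1945 = 0.22416; RR = 2.15489
OR/RR = 3.23406 / 2.15489 = 1.50080
The outcome is not rare, so the OR lies further from 1 than the RR.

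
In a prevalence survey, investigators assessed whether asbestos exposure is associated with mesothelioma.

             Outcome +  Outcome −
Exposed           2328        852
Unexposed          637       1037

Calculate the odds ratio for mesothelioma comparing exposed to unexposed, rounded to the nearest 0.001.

4.448

Cells: a = 2328, b = 852, c = 637, d = 1037.
OR = (a·d)/(b·c) = (2328 × 1037) / (852 × 637) = 2414136 / 542724 = 4.44818
The odds of mesothelioma are about 4.45 times as high in the exposed group.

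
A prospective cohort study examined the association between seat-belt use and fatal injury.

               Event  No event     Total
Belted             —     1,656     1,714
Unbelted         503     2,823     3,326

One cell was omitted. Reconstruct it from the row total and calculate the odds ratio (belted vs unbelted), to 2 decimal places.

0.20

The missing cell is in the exposed row: 1714 − 1656 = 58.
So a = 58, b = 1656, c = 503, d = 2823.
OR = (a·d)/(b·c) = (58 × 2823) / (1656 × 503) = 163734 / 832968 = 0.19657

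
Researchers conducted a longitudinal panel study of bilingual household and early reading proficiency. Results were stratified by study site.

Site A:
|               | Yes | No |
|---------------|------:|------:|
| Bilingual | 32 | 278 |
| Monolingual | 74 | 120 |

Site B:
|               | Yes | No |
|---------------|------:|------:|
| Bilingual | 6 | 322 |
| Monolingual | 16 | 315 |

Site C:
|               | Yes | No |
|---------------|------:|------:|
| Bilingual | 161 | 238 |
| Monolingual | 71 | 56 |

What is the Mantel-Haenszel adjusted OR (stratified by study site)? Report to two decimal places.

0.34

OR_MH = Σ(aᵢdᵢ/nᵢ) / Σ(bᵢcᵢ/nᵢ), where nᵢ is the stratum total.
Stratum 1 (Site A): n = 504; a·d/n = 32·120/504 = 7.6190; b·c/n = 278·74/504 = 40.8175
Stratum 2 (Site B): n = 659; a·d/n = 6·315/659 = 2.8680; b·c/n = 322·16/659 = 7.8179
Stratum 3 (Site C): n = 526; a·d/n = 161·56/526 = 17.1407; b·c/n = 238·71/526 = 32.1255
OR_MH = (7.6190 + 2.8680 + 17.1407) / (40.8175 + 7.8179 + 32.1255) = 27.6277 / 80.7608 = 0.34209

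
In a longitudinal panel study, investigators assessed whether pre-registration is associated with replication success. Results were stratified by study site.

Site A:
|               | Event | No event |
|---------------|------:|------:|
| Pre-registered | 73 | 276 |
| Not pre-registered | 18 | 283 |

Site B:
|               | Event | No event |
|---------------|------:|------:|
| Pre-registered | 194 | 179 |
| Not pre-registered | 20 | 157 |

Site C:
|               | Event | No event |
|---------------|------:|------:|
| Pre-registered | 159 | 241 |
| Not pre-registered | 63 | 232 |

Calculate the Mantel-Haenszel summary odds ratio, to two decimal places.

3.90

OR_MH = Σ(aᵢdᵢ/nᵢ) / Σ(bᵢcᵢ/nᵢ), where nᵢ is the stratum total.
Stratum 1 (Site A): n = 650; a·d/n = 73·283/650 = 31.7831; b·c/n = 276·18/650 = 7.6431
Stratum 2 (Site B): n = 550; a·d/n = 194·157/550 = 55.3782; b·c/n = 179·20/550 = 6.5091
Stratum 3 (Site C): n = 695; a·d/n = 159·232/695 = 53.0763; b·c/n = 241·63/695 = 21.8460
OR_MH = (31.7831 + 55.3782 + 53.0763) / (7.6431 + 6.5091 + 21.8460) = 140.2375 / 35.9982 = 3.89568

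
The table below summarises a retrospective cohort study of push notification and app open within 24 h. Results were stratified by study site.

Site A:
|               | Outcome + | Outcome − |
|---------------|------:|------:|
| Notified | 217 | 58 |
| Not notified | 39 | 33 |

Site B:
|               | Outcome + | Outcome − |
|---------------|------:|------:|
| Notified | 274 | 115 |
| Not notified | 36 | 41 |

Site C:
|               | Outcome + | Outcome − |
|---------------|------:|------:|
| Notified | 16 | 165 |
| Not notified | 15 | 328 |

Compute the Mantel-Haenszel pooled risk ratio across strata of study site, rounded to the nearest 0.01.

RR_MH = Σ(aᵢ·n₀ᵢ/nᵢ) / Σ(cᵢ·n₁ᵢ/nᵢ), with n₁ᵢ = aᵢ+bᵢ (exposed), n₀ᵢ = cᵢ+dᵢ (unexposed), nᵢ = n₁ᵢ+n₀ᵢ.
Stratum 1 (Site A): n₁ = 275, n₀ = 72, n = 347; a·n₀/n = 217·72/347 = 45.0259; c·n₁/n = 39·275/347 = 30.9078
Stratum 2 (Site B): n₁ = 389, n₀ = 77, n = 466; a·n₀/n = 274·77/466 = 45.2747; c·n₁/n = 36·389/466 = 30.0515
Stratum 3 (Site C): n₁ = 181, n₀ = 343, n = 524; a·n₀/n = 16·343/524 = 10.4733; c·n₁/n = 15·181/524 = 5.1813
RR_MH = (45.0259 + 45.2747 + 10.4733) / (30.9078 + 30.0515 + 5.1813) = 100.7739 / 66.1406 = 1.52363

1.52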